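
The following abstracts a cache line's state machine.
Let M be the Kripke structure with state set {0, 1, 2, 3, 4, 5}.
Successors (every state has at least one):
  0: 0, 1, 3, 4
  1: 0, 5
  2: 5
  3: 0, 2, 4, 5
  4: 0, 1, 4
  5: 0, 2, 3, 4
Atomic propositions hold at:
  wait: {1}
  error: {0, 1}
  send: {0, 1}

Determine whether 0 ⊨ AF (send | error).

Sat(send | error) = {0, 1}
AF (send | error): least fixpoint, start Z0 = {0, 1}, add states with every successor in Z. Already a fixed point.
Sat(AF (send | error)) = {0, 1}
0 ∈ Sat(AF (send | error)) = {0, 1}, so the formula holds at 0.

Yes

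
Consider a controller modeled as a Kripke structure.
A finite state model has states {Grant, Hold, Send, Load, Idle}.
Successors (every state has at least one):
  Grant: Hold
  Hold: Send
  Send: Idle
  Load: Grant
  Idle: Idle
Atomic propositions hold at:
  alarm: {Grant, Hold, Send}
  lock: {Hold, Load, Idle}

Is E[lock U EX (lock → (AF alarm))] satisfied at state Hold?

AF alarm: least fixpoint, start Z0 = {Grant, Hold, Send}, add states with every successor in Z. Z1 = {Grant, Hold, Send, Load}; fixed.
Sat(AF alarm) = {Grant, Hold, Send, Load}
Sat(lock → (AF alarm)) = {Grant, Hold, Send, Load}
Sat(EX (lock → (AF alarm))) = {s : some successor in {Grant, Hold, Send, Load}} = {Grant, Hold, Load}
E[lock U EX (lock → (AF alarm))]: least fixpoint, start Z0 = Sat(EX (lock → (AF alarm))) = {Grant, Hold, Load}, add states in Sat(lock) with some successor in Z. Already a fixed point.
Sat(E[lock U EX (lock → (AF alarm))]) = {Grant, Hold, Load}
Hold ∈ Sat(E[lock U EX (lock → (AF alarm))]) = {Grant, Hold, Load}, so the formula holds at Hold.

Yes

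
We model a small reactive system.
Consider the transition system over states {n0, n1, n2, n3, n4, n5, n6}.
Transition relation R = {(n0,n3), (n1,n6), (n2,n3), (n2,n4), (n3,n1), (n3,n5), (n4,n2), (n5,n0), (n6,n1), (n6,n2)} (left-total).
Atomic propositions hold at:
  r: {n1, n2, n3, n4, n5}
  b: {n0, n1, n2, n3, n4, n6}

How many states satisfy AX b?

Sat(AX b) = {s : every successor in {n0, n1, n2, n3, n4, n6}} = {n0, n1, n2, n4, n5, n6}
|Sat(AX b)| = |{n0, n1, n2, n4, n5, n6}| = 6.

6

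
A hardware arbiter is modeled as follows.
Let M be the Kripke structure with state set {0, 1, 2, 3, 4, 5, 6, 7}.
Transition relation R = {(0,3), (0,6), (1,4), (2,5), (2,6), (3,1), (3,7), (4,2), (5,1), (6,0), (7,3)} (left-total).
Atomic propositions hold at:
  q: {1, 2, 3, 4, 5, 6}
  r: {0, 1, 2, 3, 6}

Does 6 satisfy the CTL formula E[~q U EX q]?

No

Sat(~q) = {0, 7}
Sat(EX q) = {s : some successor in {1, 2, 3, 4, 5, 6}} = {0, 1, 2, 3, 4, 5, 7}
E[~q U EX q]: least fixpoint, start Z0 = Sat(EX q) = {0, 1, 2, 3, 4, 5, 7}, add states in Sat(~q) with some successor in Z. Already a fixed point.
Sat(E[~q U EX q]) = {0, 1, 2, 3, 4, 5, 7}
6 ∉ Sat(E[~q U EX q]) = {0, 1, 2, 3, 4, 5, 7}, so the formula does not hold at 6.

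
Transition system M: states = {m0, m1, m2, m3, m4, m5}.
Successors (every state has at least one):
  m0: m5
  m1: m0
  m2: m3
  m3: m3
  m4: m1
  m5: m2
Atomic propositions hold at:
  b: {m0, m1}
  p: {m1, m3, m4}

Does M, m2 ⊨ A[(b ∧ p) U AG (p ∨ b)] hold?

No

Sat(b ∧ p) = {m1}
Sat(p ∨ b) = {m0, m1, m3, m4}
AG (p ∨ b): greatest fixpoint, start Z0 = {m0, m1, m3, m4}, keep only states in Sat with every successor in Z. Z1 = {m1, m3, m4}; Z2 = {m3, m4}; Z3 = {m3}; fixed.
Sat(AG (p ∨ b)) = {m3}
A[(b ∧ p) U AG (p ∨ b)]: least fixpoint, start Z0 = Sat(AG (p ∨ b)) = {m3}, add states in Sat(b ∧ p) with every successor in Z. Already a fixed point.
Sat(A[(b ∧ p) U AG (p ∨ b)]) = {m3}
m2 ∉ Sat(A[(b ∧ p) U AG (p ∨ b)]) = {m3}, so the formula does not hold at m2.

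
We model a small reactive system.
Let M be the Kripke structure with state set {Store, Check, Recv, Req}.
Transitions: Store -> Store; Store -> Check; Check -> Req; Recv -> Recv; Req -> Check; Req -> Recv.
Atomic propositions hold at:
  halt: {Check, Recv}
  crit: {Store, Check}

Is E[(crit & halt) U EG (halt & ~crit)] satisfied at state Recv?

Sat(crit & halt) = {Check}
Sat(~crit) = {Recv, Req}
Sat(halt & ~crit) = {Recv}
EG (halt & ~crit): greatest fixpoint, start Z0 = {Recv}, keep only states in Sat with some successor in Z. Already a fixed point.
Sat(EG (halt & ~crit)) = {Recv}
E[(crit & halt) U EG (halt & ~crit)]: least fixpoint, start Z0 = Sat(EG (halt & ~crit)) = {Recv}, add states in Sat(crit & halt) with some successor in Z. Already a fixed point.
Sat(E[(crit & halt) U EG (halt & ~crit)]) = {Recv}
Recv ∈ Sat(E[(crit & halt) U EG (halt & ~crit)]) = {Recv}, so the formula holds at Recv.

Yes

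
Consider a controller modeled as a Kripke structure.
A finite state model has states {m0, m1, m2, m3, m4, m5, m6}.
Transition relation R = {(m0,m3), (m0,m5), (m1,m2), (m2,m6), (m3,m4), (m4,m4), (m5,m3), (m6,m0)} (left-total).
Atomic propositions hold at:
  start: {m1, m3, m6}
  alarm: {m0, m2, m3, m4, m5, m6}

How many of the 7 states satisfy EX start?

Sat(EX start) = {s : some successor in {m1, m3, m6}} = {m0, m2, m5}
|Sat(EX start)| = |{m0, m2, m5}| = 3.

3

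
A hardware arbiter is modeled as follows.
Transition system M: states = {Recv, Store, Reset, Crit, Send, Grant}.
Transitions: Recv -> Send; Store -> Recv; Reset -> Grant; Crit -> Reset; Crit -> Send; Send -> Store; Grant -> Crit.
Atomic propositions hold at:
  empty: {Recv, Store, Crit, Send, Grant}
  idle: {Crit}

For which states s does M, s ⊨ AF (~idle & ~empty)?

Sat(~idle) = {Recv, Store, Reset, Send, Grant}
Sat(~empty) = {Reset}
Sat(~idle & ~empty) = {Reset}
AF (~idle & ~empty): least fixpoint, start Z0 = {Reset}, add states with every successor in Z. Already a fixed point.
Sat(AF (~idle & ~empty)) = {Reset}

{Reset}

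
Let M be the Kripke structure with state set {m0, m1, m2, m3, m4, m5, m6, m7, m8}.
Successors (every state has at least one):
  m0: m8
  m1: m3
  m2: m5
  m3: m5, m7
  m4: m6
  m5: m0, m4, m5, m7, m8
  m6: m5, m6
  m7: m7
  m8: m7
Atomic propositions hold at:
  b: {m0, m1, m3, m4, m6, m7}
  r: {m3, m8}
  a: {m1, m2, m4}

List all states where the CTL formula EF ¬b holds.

Sat(¬b) = {m2, m5, m8}
EF ¬b: least fixpoint, start Z0 = {m2, m5, m8}, add states with some successor in Z. Z1 = {m0, m2, m3, m5, m6, m8}; Z2 = {m0, m1, m2, m3, m4, m5, m6, m8}; fixed.
Sat(EF ¬b) = {m0, m1, m2, m3, m4, m5, m6, m8}

{m0, m1, m2, m3, m4, m5, m6, m8}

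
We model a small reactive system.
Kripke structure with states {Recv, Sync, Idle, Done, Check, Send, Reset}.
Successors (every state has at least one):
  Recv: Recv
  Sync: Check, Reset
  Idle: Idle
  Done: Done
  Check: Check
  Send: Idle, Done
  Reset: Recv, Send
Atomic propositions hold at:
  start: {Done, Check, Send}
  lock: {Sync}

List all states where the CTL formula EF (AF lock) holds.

{Sync}

AF lock: least fixpoint, start Z0 = {Sync}, add states with every successor in Z. Already a fixed point.
Sat(AF lock) = {Sync}
EF (AF lock): least fixpoint, start Z0 = {Sync}, add states with some successor in Z. Already a fixed point.
Sat(EF (AF lock)) = {Sync}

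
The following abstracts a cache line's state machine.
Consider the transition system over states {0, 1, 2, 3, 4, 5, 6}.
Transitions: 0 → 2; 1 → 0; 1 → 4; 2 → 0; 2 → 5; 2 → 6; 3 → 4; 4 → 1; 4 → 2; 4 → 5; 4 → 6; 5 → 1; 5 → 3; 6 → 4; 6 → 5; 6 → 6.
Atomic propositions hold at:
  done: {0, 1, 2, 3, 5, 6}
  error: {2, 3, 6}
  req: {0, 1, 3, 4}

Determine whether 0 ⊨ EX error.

Sat(EX error) = {s : some successor in {2, 3, 6}} = {0, 2, 4, 5, 6}
0 ∈ Sat(EX error) = {0, 2, 4, 5, 6}, so the formula holds at 0.

Yes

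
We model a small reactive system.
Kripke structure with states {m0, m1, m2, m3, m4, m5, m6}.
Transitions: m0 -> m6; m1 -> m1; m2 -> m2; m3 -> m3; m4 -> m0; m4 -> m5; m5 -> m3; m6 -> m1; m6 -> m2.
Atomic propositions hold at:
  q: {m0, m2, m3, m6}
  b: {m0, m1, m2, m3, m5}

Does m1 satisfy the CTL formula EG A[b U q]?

No

A[b U q]: least fixpoint, start Z0 = Sat(q) = {m0, m2, m3, m6}, add states in Sat(b) with every successor in Z. Z1 = {m0, m2, m3, m5, m6}; fixed.
Sat(A[b U q]) = {m0, m2, m3, m5, m6}
EG A[b U q]: greatest fixpoint, start Z0 = {m0, m2, m3, m5, m6}, keep only states in Sat with some successor in Z. Already a fixed point.
Sat(EG A[b U q]) = {m0, m2, m3, m5, m6}
m1 ∉ Sat(EG A[b U q]) = {m0, m2, m3, m5, m6}, so the formula does not hold at m1.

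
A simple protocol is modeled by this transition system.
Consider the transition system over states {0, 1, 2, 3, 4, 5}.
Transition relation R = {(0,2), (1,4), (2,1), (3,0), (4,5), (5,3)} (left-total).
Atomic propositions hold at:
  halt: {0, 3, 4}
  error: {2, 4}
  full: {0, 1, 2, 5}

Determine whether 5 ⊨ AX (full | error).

Sat(full | error) = {0, 1, 2, 4, 5}
Sat(AX (full | error)) = {s : every successor in {0, 1, 2, 4, 5}} = {0, 1, 2, 3, 4}
5 ∉ Sat(AX (full | error)) = {0, 1, 2, 3, 4}, so the formula does not hold at 5.

No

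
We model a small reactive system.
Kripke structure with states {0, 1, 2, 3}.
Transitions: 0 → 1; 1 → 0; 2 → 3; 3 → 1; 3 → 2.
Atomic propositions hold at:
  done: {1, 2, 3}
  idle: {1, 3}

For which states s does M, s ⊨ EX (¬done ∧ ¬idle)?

Sat(¬done) = {0}
Sat(¬idle) = {0, 2}
Sat(¬done ∧ ¬idle) = {0}
Sat(EX (¬done ∧ ¬idle)) = {s : some successor in {0}} = {1}

{1}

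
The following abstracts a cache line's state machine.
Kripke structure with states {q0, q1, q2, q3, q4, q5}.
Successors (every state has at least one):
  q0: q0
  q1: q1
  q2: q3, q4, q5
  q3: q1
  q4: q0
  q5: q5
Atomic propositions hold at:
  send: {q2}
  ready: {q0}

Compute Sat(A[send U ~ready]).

{q1, q2, q3, q4, q5}

Sat(~ready) = {q1, q2, q3, q4, q5}
A[send U ~ready]: least fixpoint, start Z0 = Sat(~ready) = {q1, q2, q3, q4, q5}, add states in Sat(send) with every successor in Z. Already a fixed point.
Sat(A[send U ~ready]) = {q1, q2, q3, q4, q5}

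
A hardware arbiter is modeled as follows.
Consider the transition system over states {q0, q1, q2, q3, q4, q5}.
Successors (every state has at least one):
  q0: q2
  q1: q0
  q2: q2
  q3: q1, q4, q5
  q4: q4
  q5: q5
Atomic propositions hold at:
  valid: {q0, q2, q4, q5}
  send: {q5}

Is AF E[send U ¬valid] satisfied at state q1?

Sat(¬valid) = {q1, q3}
E[send U ¬valid]: least fixpoint, start Z0 = Sat(¬valid) = {q1, q3}, add states in Sat(send) with some successor in Z. Already a fixed point.
Sat(E[send U ¬valid]) = {q1, q3}
AF E[send U ¬valid]: least fixpoint, start Z0 = {q1, q3}, add states with every successor in Z. Already a fixed point.
Sat(AF E[send U ¬valid]) = {q1, q3}
q1 ∈ Sat(AF E[send U ¬valid]) = {q1, q3}, so the formula holds at q1.

Yes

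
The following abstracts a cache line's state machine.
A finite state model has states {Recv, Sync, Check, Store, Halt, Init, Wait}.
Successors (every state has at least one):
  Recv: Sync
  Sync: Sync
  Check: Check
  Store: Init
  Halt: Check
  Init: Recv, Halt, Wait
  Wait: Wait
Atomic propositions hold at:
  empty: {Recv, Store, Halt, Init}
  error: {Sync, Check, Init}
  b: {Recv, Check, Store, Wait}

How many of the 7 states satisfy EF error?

6

EF error: least fixpoint, start Z0 = {Sync, Check, Init}, add states with some successor in Z. Z1 = {Recv, Sync, Check, Store, Halt, Init}; fixed.
Sat(EF error) = {Recv, Sync, Check, Store, Halt, Init}
|Sat(EF error)| = |{Recv, Sync, Check, Store, Halt, Init}| = 6.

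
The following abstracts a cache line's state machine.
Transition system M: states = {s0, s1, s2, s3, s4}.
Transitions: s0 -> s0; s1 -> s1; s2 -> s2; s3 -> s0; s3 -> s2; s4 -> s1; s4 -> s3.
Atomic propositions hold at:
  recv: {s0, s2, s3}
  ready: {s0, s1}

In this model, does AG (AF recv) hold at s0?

Yes

AF recv: least fixpoint, start Z0 = {s0, s2, s3}, add states with every successor in Z. Already a fixed point.
Sat(AF recv) = {s0, s2, s3}
AG (AF recv): greatest fixpoint, start Z0 = {s0, s2, s3}, keep only states in Sat with every successor in Z. Already a fixed point.
Sat(AG (AF recv)) = {s0, s2, s3}
s0 ∈ Sat(AG (AF recv)) = {s0, s2, s3}, so the formula holds at s0.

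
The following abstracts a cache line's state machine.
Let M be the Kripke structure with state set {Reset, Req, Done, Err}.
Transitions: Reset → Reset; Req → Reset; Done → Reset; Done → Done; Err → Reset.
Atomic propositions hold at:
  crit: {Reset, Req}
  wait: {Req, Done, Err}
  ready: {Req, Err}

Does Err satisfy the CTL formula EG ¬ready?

Sat(¬ready) = {Reset, Done}
EG ¬ready: greatest fixpoint, start Z0 = {Reset, Done}, keep only states in Sat with some successor in Z. Already a fixed point.
Sat(EG ¬ready) = {Reset, Done}
Err ∉ Sat(EG ¬ready) = {Reset, Done}, so the formula does not hold at Err.

No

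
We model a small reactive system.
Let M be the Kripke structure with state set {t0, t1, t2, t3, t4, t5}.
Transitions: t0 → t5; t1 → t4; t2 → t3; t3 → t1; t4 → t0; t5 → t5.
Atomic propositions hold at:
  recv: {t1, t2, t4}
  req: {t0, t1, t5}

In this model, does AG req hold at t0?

Yes

AG req: greatest fixpoint, start Z0 = {t0, t1, t5}, keep only states in Sat with every successor in Z. Z1 = {t0, t5}; fixed.
Sat(AG req) = {t0, t5}
t0 ∈ Sat(AG req) = {t0, t5}, so the formula holds at t0.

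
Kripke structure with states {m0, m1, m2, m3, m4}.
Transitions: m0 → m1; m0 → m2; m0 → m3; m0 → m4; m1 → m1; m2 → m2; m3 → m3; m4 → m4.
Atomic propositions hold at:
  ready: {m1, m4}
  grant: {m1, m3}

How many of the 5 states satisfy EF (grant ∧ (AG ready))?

2

AG ready: greatest fixpoint, start Z0 = {m1, m4}, keep only states in Sat with every successor in Z. Already a fixed point.
Sat(AG ready) = {m1, m4}
Sat(grant ∧ (AG ready)) = {m1}
EF (grant ∧ (AG ready)): least fixpoint, start Z0 = {m1}, add states with some successor in Z. Z1 = {m0, m1}; fixed.
Sat(EF (grant ∧ (AG ready))) = {m0, m1}
|Sat(EF (grant ∧ (AG ready)))| = |{m0, m1}| = 2.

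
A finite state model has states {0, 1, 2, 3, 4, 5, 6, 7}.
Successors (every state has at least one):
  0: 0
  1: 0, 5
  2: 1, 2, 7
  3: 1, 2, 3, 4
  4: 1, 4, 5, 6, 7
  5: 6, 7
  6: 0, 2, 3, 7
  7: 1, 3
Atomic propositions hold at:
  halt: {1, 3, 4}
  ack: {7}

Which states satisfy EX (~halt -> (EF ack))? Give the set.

Sat(~halt) = {0, 2, 5, 6, 7}
EF ack: least fixpoint, start Z0 = {7}, add states with some successor in Z. Z1 = {2, 4, 5, 6, 7}; Z2 = {1, 2, 3, 4, 5, 6, 7}; fixed.
Sat(EF ack) = {1, 2, 3, 4, 5, 6, 7}
Sat(~halt -> (EF ack)) = {1, 2, 3, 4, 5, 6, 7}
Sat(EX (~halt -> (EF ack))) = {s : some successor in {1, 2, 3, 4, 5, 6, 7}} = {1, 2, 3, 4, 5, 6, 7}

{1, 2, 3, 4, 5, 6, 7}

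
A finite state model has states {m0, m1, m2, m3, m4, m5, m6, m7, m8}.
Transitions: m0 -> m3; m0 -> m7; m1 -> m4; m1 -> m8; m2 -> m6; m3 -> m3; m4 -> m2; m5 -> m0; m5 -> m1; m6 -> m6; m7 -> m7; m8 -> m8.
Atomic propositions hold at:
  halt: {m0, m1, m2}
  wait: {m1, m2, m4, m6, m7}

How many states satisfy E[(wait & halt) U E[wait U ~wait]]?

5

Sat(wait & halt) = {m1, m2}
Sat(~wait) = {m0, m3, m5, m8}
E[wait U ~wait]: least fixpoint, start Z0 = Sat(~wait) = {m0, m3, m5, m8}, add states in Sat(wait) with some successor in Z. Z1 = {m0, m1, m3, m5, m8}; fixed.
Sat(E[wait U ~wait]) = {m0, m1, m3, m5, m8}
E[(wait & halt) U E[wait U ~wait]]: least fixpoint, start Z0 = Sat(E[wait U ~wait]) = {m0, m1, m3, m5, m8}, add states in Sat(wait & halt) with some successor in Z. Already a fixed point.
Sat(E[(wait & halt) U E[wait U ~wait]]) = {m0, m1, m3, m5, m8}
|Sat(E[(wait & halt) U E[wait U ~wait]])| = |{m0, m1, m3, m5, m8}| = 5.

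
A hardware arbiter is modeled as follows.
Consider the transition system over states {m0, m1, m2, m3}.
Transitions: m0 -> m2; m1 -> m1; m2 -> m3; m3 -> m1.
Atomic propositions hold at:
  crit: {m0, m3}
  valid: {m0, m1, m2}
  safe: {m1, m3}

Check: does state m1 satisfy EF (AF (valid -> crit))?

Sat(valid -> crit) = {m0, m3}
AF (valid -> crit): least fixpoint, start Z0 = {m0, m3}, add states with every successor in Z. Z1 = {m0, m2, m3}; fixed.
Sat(AF (valid -> crit)) = {m0, m2, m3}
EF (AF (valid -> crit)): least fixpoint, start Z0 = {m0, m2, m3}, add states with some successor in Z. Already a fixed point.
Sat(EF (AF (valid -> crit))) = {m0, m2, m3}
m1 ∉ Sat(EF (AF (valid -> crit))) = {m0, m2, m3}, so the formula does not hold at m1.

No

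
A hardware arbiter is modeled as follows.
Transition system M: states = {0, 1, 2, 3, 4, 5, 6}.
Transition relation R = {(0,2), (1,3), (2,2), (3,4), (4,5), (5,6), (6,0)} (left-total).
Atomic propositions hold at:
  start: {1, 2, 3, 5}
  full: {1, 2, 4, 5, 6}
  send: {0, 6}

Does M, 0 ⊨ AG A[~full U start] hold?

Yes

Sat(~full) = {0, 3}
A[~full U start]: least fixpoint, start Z0 = Sat(start) = {1, 2, 3, 5}, add states in Sat(~full) with every successor in Z. Z1 = {0, 1, 2, 3, 5}; fixed.
Sat(A[~full U start]) = {0, 1, 2, 3, 5}
AG A[~full U start]: greatest fixpoint, start Z0 = {0, 1, 2, 3, 5}, keep only states in Sat with every successor in Z. Z1 = {0, 1, 2}; Z2 = {0, 2}; fixed.
Sat(AG A[~full U start]) = {0, 2}
0 ∈ Sat(AG A[~full U start]) = {0, 2}, so the formula holds at 0.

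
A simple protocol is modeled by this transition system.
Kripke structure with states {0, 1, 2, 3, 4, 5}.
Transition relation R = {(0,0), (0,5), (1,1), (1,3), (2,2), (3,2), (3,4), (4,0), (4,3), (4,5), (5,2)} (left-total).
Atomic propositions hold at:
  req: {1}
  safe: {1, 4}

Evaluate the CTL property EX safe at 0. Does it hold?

Sat(EX safe) = {s : some successor in {1, 4}} = {1, 3}
0 ∉ Sat(EX safe) = {1, 3}, so the formula does not hold at 0.

No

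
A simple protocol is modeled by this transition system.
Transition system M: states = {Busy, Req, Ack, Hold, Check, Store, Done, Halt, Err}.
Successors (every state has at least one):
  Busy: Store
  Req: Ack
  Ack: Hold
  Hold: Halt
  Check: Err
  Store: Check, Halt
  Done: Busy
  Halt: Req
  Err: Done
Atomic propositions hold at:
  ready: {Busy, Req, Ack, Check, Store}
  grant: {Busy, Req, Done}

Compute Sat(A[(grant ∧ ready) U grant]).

Sat(grant ∧ ready) = {Busy, Req}
A[(grant ∧ ready) U grant]: least fixpoint, start Z0 = Sat(grant) = {Busy, Req, Done}, add states in Sat(grant ∧ ready) with every successor in Z. Already a fixed point.
Sat(A[(grant ∧ ready) U grant]) = {Busy, Req, Done}

{Busy, Req, Done}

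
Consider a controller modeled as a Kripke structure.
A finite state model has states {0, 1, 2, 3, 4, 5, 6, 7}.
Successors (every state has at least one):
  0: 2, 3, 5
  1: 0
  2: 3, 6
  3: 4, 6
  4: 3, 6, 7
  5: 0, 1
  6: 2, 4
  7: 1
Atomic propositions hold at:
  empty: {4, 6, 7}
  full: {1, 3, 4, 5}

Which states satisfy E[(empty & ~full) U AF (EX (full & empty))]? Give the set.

Sat(~full) = {0, 2, 6, 7}
Sat(empty & ~full) = {6, 7}
Sat(full & empty) = {4}
Sat(EX (full & empty)) = {s : some successor in {4}} = {3, 6}
AF (EX (full & empty)): least fixpoint, start Z0 = {3, 6}, add states with every successor in Z. Z1 = {2, 3, 6}; fixed.
Sat(AF (EX (full & empty))) = {2, 3, 6}
E[(empty & ~full) U AF (EX (full & empty))]: least fixpoint, start Z0 = Sat(AF (EX (full & empty))) = {2, 3, 6}, add states in Sat(empty & ~full) with some successor in Z. Already a fixed point.
Sat(E[(empty & ~full) U AF (EX (full & empty))]) = {2, 3, 6}

{2, 3, 6}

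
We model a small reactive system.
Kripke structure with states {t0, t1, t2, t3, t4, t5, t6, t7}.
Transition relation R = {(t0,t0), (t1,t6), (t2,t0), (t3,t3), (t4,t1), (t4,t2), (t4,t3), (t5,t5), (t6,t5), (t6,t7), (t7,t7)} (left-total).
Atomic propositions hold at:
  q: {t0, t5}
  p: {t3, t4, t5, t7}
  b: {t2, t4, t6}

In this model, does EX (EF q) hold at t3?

No

EF q: least fixpoint, start Z0 = {t0, t5}, add states with some successor in Z. Z1 = {t0, t2, t5, t6}; Z2 = {t0, t1, t2, t4, t5, t6}; fixed.
Sat(EF q) = {t0, t1, t2, t4, t5, t6}
Sat(EX (EF q)) = {s : some successor in {t0, t1, t2, t4, t5, t6}} = {t0, t1, t2, t4, t5, t6}
t3 ∉ Sat(EX (EF q)) = {t0, t1, t2, t4, t5, t6}, so the formula does not hold at t3.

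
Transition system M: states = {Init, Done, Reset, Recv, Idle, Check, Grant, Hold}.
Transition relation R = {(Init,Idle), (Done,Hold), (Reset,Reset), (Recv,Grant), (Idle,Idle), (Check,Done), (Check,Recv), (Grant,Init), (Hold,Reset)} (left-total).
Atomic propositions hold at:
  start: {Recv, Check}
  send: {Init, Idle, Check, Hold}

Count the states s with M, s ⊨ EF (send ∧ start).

1

Sat(send ∧ start) = {Check}
EF (send ∧ start): least fixpoint, start Z0 = {Check}, add states with some successor in Z. Already a fixed point.
Sat(EF (send ∧ start)) = {Check}
|Sat(EF (send ∧ start))| = |{Check}| = 1.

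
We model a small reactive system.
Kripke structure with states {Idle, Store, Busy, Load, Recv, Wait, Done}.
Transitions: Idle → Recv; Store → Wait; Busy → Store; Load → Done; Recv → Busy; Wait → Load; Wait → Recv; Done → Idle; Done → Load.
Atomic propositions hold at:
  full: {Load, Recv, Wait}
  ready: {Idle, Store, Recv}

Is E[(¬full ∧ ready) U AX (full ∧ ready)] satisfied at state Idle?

Sat(¬full) = {Idle, Store, Busy, Done}
Sat(¬full ∧ ready) = {Idle, Store}
Sat(full ∧ ready) = {Recv}
Sat(AX (full ∧ ready)) = {s : every successor in {Recv}} = {Idle}
E[(¬full ∧ ready) U AX (full ∧ ready)]: least fixpoint, start Z0 = Sat(AX (full ∧ ready)) = {Idle}, add states in Sat(¬full ∧ ready) with some successor in Z. Already a fixed point.
Sat(E[(¬full ∧ ready) U AX (full ∧ ready)]) = {Idle}
Idle ∈ Sat(E[(¬full ∧ ready) U AX (full ∧ ready)]) = {Idle}, so the formula holds at Idle.

Yes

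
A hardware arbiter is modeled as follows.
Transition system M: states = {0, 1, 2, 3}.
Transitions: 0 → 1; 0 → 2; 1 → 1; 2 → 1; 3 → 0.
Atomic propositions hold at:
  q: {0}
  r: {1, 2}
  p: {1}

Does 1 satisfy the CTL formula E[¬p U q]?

Sat(¬p) = {0, 2, 3}
E[¬p U q]: least fixpoint, start Z0 = Sat(q) = {0}, add states in Sat(¬p) with some successor in Z. Z1 = {0, 3}; fixed.
Sat(E[¬p U q]) = {0, 3}
1 ∉ Sat(E[¬p U q]) = {0, 3}, so the formula does not hold at 1.

No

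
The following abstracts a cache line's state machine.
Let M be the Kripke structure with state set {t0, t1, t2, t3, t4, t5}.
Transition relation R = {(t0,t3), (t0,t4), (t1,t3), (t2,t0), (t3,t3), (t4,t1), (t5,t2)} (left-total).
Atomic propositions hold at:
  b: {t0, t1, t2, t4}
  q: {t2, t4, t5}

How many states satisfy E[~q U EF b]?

Sat(~q) = {t0, t1, t3}
EF b: least fixpoint, start Z0 = {t0, t1, t2, t4}, add states with some successor in Z. Z1 = {t0, t1, t2, t4, t5}; fixed.
Sat(EF b) = {t0, t1, t2, t4, t5}
E[~q U EF b]: least fixpoint, start Z0 = Sat(EF b) = {t0, t1, t2, t4, t5}, add states in Sat(~q) with some successor in Z. Already a fixed point.
Sat(E[~q U EF b]) = {t0, t1, t2, t4, t5}
|Sat(E[~q U EF b])| = |{t0, t1, t2, t4, t5}| = 5.

5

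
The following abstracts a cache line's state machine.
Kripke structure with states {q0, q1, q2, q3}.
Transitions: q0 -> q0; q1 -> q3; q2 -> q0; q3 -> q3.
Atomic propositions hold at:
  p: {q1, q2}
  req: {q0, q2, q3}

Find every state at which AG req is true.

{q0, q2, q3}

AG req: greatest fixpoint, start Z0 = {q0, q2, q3}, keep only states in Sat with every successor in Z. Already a fixed point.
Sat(AG req) = {q0, q2, q3}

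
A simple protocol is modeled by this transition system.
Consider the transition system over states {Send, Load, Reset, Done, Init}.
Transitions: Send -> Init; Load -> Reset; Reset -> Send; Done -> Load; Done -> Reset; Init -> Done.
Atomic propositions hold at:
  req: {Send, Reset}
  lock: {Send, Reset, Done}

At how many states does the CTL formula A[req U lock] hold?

3

A[req U lock]: least fixpoint, start Z0 = Sat(lock) = {Send, Reset, Done}, add states in Sat(req) with every successor in Z. Already a fixed point.
Sat(A[req U lock]) = {Send, Reset, Done}
|Sat(A[req U lock])| = |{Send, Reset, Done}| = 3.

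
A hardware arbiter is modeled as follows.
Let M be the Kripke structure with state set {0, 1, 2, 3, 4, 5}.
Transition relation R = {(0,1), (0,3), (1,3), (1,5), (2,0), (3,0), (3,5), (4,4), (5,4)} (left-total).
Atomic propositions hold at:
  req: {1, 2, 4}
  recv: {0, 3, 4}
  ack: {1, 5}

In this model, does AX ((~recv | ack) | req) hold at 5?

Sat(~recv) = {1, 2, 5}
Sat(~recv | ack) = {1, 2, 5}
Sat((~recv | ack) | req) = {1, 2, 4, 5}
Sat(AX ((~recv | ack) | req)) = {s : every successor in {1, 2, 4, 5}} = {4, 5}
5 ∈ Sat(AX ((~recv | ack) | req)) = {4, 5}, so the formula holds at 5.

Yes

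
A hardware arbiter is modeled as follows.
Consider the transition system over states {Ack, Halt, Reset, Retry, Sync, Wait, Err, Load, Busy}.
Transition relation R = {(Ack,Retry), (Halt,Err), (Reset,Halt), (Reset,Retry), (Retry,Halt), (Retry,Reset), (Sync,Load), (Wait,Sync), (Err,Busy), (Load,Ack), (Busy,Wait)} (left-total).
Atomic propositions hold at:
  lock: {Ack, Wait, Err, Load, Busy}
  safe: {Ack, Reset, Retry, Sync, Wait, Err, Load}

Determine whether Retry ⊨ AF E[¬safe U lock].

No

Sat(¬safe) = {Halt, Busy}
E[¬safe U lock]: least fixpoint, start Z0 = Sat(lock) = {Ack, Wait, Err, Load, Busy}, add states in Sat(¬safe) with some successor in Z. Z1 = {Ack, Halt, Wait, Err, Load, Busy}; fixed.
Sat(E[¬safe U lock]) = {Ack, Halt, Wait, Err, Load, Busy}
AF E[¬safe U lock]: least fixpoint, start Z0 = {Ack, Halt, Wait, Err, Load, Busy}, add states with every successor in Z. Z1 = {Ack, Halt, Sync, Wait, Err, Load, Busy}; fixed.
Sat(AF E[¬safe U lock]) = {Ack, Halt, Sync, Wait, Err, Load, Busy}
Retry ∉ Sat(AF E[¬safe U lock]) = {Ack, Halt, Sync, Wait, Err, Load, Busy}, so the formula does not hold at Retry.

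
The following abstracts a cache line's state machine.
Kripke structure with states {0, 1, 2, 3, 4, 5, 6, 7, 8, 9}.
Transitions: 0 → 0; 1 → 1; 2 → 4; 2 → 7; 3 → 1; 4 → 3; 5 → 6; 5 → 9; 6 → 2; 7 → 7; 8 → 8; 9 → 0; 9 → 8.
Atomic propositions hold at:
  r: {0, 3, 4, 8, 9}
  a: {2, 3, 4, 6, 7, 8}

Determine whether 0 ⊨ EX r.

Yes

Sat(EX r) = {s : some successor in {0, 3, 4, 8, 9}} = {0, 2, 4, 5, 8, 9}
0 ∈ Sat(EX r) = {0, 2, 4, 5, 8, 9}, so the formula holds at 0.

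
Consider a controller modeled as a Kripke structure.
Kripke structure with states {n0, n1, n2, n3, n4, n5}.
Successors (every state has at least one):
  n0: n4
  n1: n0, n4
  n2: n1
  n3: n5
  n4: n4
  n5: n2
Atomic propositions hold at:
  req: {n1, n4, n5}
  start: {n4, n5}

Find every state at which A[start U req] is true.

A[start U req]: least fixpoint, start Z0 = Sat(req) = {n1, n4, n5}, add states in Sat(start) with every successor in Z. Already a fixed point.
Sat(A[start U req]) = {n1, n4, n5}

{n1, n4, n5}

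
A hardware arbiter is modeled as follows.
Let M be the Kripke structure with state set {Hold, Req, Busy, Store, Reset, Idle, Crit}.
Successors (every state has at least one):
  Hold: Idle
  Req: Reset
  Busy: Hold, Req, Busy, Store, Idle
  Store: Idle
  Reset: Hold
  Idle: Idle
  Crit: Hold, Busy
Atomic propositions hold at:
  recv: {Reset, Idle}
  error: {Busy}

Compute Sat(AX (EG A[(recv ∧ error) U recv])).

{Hold, Store, Idle}

Sat(recv ∧ error) = ∅
A[(recv ∧ error) U recv]: least fixpoint, start Z0 = Sat(recv) = {Reset, Idle}, add states in Sat(recv ∧ error) with every successor in Z. Already a fixed point.
Sat(A[(recv ∧ error) U recv]) = {Reset, Idle}
EG A[(recv ∧ error) U recv]: greatest fixpoint, start Z0 = {Reset, Idle}, keep only states in Sat with some successor in Z. Z1 = {Idle}; fixed.
Sat(EG A[(recv ∧ error) U recv]) = {Idle}
Sat(AX (EG A[(recv ∧ error) U recv])) = {s : every successor in {Idle}} = {Hold, Store, Idle}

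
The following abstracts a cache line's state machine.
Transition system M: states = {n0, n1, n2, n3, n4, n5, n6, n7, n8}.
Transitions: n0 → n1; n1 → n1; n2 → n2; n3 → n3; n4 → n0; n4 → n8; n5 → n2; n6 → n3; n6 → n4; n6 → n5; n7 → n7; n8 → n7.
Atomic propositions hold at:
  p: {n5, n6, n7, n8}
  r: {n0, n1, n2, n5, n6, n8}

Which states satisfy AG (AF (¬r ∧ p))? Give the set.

{n7, n8}

Sat(¬r) = {n3, n4, n7}
Sat(¬r ∧ p) = {n7}
AF (¬r ∧ p): least fixpoint, start Z0 = {n7}, add states with every successor in Z. Z1 = {n7, n8}; fixed.
Sat(AF (¬r ∧ p)) = {n7, n8}
AG (AF (¬r ∧ p)): greatest fixpoint, start Z0 = {n7, n8}, keep only states in Sat with every successor in Z. Already a fixed point.
Sat(AG (AF (¬r ∧ p))) = {n7, n8}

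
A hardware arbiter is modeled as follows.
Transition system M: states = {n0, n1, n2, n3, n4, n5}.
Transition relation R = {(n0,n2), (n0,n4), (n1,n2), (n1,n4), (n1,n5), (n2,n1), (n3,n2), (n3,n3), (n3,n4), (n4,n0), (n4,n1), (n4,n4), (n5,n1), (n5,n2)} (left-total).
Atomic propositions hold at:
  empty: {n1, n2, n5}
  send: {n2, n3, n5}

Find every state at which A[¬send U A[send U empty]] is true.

{n1, n2, n5}

Sat(¬send) = {n0, n1, n4}
A[send U empty]: least fixpoint, start Z0 = Sat(empty) = {n1, n2, n5}, add states in Sat(send) with every successor in Z. Already a fixed point.
Sat(A[send U empty]) = {n1, n2, n5}
A[¬send U A[send U empty]]: least fixpoint, start Z0 = Sat(A[send U empty]) = {n1, n2, n5}, add states in Sat(¬send) with every successor in Z. Already a fixed point.
Sat(A[¬send U A[send U empty]]) = {n1, n2, n5}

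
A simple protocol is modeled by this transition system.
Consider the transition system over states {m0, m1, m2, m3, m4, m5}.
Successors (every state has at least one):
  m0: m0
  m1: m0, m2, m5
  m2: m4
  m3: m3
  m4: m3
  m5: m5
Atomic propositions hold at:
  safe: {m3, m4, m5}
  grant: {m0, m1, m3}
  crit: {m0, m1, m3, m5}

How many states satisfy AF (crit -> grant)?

Sat(crit -> grant) = {m0, m1, m2, m3, m4}
AF (crit -> grant): least fixpoint, start Z0 = {m0, m1, m2, m3, m4}, add states with every successor in Z. Already a fixed point.
Sat(AF (crit -> grant)) = {m0, m1, m2, m3, m4}
|Sat(AF (crit -> grant))| = |{m0, m1, m2, m3, m4}| = 5.

5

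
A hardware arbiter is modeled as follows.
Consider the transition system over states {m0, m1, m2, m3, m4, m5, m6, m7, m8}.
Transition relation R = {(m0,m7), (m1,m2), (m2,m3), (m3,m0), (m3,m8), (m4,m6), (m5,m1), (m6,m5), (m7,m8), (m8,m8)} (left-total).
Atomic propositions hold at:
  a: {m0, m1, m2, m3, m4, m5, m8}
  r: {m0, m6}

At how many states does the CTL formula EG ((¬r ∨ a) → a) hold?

7

Sat(¬r) = {m1, m2, m3, m4, m5, m7, m8}
Sat(¬r ∨ a) = {m0, m1, m2, m3, m4, m5, m7, m8}
Sat((¬r ∨ a) → a) = {m0, m1, m2, m3, m4, m5, m6, m8}
EG ((¬r ∨ a) → a): greatest fixpoint, start Z0 = {m0, m1, m2, m3, m4, m5, m6, m8}, keep only states in Sat with some successor in Z. Z1 = {m1, m2, m3, m4, m5, m6, m8}; fixed.
Sat(EG ((¬r ∨ a) → a)) = {m1, m2, m3, m4, m5, m6, m8}
|Sat(EG ((¬r ∨ a) → a))| = |{m1, m2, m3, m4, m5, m6, m8}| = 7.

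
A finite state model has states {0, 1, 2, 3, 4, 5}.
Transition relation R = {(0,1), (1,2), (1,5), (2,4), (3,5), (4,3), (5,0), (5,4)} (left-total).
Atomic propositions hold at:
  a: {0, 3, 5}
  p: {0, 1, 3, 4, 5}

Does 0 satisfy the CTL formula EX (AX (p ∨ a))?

Sat(p ∨ a) = {0, 1, 3, 4, 5}
Sat(AX (p ∨ a)) = {s : every successor in {0, 1, 3, 4, 5}} = {0, 2, 3, 4, 5}
Sat(EX (AX (p ∨ a))) = {s : some successor in {0, 2, 3, 4, 5}} = {1, 2, 3, 4, 5}
0 ∉ Sat(EX (AX (p ∨ a))) = {1, 2, 3, 4, 5}, so the formula does not hold at 0.

No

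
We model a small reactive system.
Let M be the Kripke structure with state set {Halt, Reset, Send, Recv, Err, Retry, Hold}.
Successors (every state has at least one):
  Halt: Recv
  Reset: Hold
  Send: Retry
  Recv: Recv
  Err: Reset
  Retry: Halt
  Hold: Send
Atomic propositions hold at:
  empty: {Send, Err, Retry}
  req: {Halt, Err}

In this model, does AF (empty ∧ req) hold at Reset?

Sat(empty ∧ req) = {Err}
AF (empty ∧ req): least fixpoint, start Z0 = {Err}, add states with every successor in Z. Already a fixed point.
Sat(AF (empty ∧ req)) = {Err}
Reset ∉ Sat(AF (empty ∧ req)) = {Err}, so the formula does not hold at Reset.

No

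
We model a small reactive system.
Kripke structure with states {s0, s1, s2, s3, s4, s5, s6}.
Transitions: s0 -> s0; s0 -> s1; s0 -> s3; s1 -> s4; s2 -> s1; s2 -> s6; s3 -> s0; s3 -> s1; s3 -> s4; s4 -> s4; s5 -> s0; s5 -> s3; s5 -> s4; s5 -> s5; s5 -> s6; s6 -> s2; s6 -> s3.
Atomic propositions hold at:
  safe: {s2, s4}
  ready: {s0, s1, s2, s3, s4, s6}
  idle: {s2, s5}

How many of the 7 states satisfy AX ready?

6

Sat(AX ready) = {s : every successor in {s0, s1, s2, s3, s4, s6}} = {s0, s1, s2, s3, s4, s6}
|Sat(AX ready)| = |{s0, s1, s2, s3, s4, s6}| = 6.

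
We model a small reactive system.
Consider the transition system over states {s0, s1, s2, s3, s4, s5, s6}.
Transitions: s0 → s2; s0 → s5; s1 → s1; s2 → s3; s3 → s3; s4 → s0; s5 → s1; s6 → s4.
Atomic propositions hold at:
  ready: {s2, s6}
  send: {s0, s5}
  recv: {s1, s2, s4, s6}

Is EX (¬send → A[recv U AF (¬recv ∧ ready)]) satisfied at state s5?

Sat(¬send) = {s1, s2, s3, s4, s6}
Sat(¬recv) = {s0, s3, s5}
Sat(¬recv ∧ ready) = ∅
AF (¬recv ∧ ready): least fixpoint, start Z0 = ∅, add states with every successor in Z. Already a fixed point.
Sat(AF (¬recv ∧ ready)) = ∅
A[recv U AF (¬recv ∧ ready)]: least fixpoint, start Z0 = Sat(AF (¬recv ∧ ready)) = ∅, add states in Sat(recv) with every successor in Z. Already a fixed point.
Sat(A[recv U AF (¬recv ∧ ready)]) = ∅
Sat(¬send → A[recv U AF (¬recv ∧ ready)]) = {s0, s5}
Sat(EX (¬send → A[recv U AF (¬recv ∧ ready)])) = {s : some successor in {s0, s5}} = {s0, s4}
s5 ∉ Sat(EX (¬send → A[recv U AF (¬recv ∧ ready)])) = {s0, s4}, so the formula does not hold at s5.

No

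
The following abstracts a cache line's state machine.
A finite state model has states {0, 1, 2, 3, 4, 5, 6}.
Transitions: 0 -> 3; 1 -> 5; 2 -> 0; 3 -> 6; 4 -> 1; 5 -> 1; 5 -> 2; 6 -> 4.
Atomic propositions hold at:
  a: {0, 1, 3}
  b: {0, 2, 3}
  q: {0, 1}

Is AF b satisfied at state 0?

Yes

AF b: least fixpoint, start Z0 = {0, 2, 3}, add states with every successor in Z. Already a fixed point.
Sat(AF b) = {0, 2, 3}
0 ∈ Sat(AF b) = {0, 2, 3}, so the formula holds at 0.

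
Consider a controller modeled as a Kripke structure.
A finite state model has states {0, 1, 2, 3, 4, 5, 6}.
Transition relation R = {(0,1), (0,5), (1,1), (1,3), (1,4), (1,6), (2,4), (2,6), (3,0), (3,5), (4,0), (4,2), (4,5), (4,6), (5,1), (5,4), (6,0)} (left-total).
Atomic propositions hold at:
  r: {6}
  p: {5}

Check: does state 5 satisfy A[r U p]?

A[r U p]: least fixpoint, start Z0 = Sat(p) = {5}, add states in Sat(r) with every successor in Z. Already a fixed point.
Sat(A[r U p]) = {5}
5 ∈ Sat(A[r U p]) = {5}, so the formula holds at 5.

Yes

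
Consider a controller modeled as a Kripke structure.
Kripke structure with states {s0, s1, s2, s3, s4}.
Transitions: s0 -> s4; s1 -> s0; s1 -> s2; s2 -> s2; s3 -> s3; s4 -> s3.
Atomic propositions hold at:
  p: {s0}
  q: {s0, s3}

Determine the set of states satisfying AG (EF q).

EF q: least fixpoint, start Z0 = {s0, s3}, add states with some successor in Z. Z1 = {s0, s1, s3, s4}; fixed.
Sat(EF q) = {s0, s1, s3, s4}
AG (EF q): greatest fixpoint, start Z0 = {s0, s1, s3, s4}, keep only states in Sat with every successor in Z. Z1 = {s0, s3, s4}; fixed.
Sat(AG (EF q)) = {s0, s3, s4}

{s0, s3, s4}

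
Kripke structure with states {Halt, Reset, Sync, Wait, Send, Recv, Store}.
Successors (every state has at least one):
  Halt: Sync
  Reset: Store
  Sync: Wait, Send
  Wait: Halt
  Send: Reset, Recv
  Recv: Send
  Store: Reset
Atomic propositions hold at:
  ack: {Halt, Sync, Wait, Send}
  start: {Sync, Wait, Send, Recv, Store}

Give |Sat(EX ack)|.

Sat(EX ack) = {s : some successor in {Halt, Sync, Wait, Send}} = {Halt, Sync, Wait, Recv}
|Sat(EX ack)| = |{Halt, Sync, Wait, Recv}| = 4.

4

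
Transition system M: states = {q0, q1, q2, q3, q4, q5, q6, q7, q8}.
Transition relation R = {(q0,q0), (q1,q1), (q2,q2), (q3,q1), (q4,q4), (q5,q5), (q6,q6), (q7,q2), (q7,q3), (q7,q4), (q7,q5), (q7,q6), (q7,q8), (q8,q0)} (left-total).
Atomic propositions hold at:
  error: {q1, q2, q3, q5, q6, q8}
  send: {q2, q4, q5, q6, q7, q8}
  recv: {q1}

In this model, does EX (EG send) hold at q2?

EG send: greatest fixpoint, start Z0 = {q2, q4, q5, q6, q7, q8}, keep only states in Sat with some successor in Z. Z1 = {q2, q4, q5, q6, q7}; fixed.
Sat(EG send) = {q2, q4, q5, q6, q7}
Sat(EX (EG send)) = {s : some successor in {q2, q4, q5, q6, q7}} = {q2, q4, q5, q6, q7}
q2 ∈ Sat(EX (EG send)) = {q2, q4, q5, q6, q7}, so the formula holds at q2.

Yes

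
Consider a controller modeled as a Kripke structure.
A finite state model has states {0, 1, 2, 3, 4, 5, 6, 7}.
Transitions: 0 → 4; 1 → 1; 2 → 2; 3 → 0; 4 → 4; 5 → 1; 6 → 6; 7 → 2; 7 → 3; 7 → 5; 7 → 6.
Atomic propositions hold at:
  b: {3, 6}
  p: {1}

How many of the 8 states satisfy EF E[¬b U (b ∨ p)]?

5

Sat(¬b) = {0, 1, 2, 4, 5, 7}
Sat(b ∨ p) = {1, 3, 6}
E[¬b U (b ∨ p)]: least fixpoint, start Z0 = Sat((b ∨ p)) = {1, 3, 6}, add states in Sat(¬b) with some successor in Z. Z1 = {1, 3, 5, 6, 7}; fixed.
Sat(E[¬b U (b ∨ p)]) = {1, 3, 5, 6, 7}
EF E[¬b U (b ∨ p)]: least fixpoint, start Z0 = {1, 3, 5, 6, 7}, add states with some successor in Z. Already a fixed point.
Sat(EF E[¬b U (b ∨ p)]) = {1, 3, 5, 6, 7}
|Sat(EF E[¬b U (b ∨ p)])| = |{1, 3, 5, 6, 7}| = 5.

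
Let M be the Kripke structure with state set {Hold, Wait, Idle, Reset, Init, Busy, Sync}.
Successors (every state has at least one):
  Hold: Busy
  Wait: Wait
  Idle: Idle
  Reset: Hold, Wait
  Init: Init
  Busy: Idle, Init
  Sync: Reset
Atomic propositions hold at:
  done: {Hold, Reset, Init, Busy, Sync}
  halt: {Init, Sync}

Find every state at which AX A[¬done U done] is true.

Sat(¬done) = {Wait, Idle}
A[¬done U done]: least fixpoint, start Z0 = Sat(done) = {Hold, Reset, Init, Busy, Sync}, add states in Sat(¬done) with every successor in Z. Already a fixed point.
Sat(A[¬done U done]) = {Hold, Reset, Init, Busy, Sync}
Sat(AX A[¬done U done]) = {s : every successor in {Hold, Reset, Init, Busy, Sync}} = {Hold, Init, Sync}

{Hold, Init, Sync}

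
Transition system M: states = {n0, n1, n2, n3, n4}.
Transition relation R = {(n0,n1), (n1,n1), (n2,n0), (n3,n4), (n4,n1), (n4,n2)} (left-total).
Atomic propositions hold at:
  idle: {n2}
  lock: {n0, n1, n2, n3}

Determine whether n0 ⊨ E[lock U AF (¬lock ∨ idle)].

Sat(¬lock) = {n4}
Sat(¬lock ∨ idle) = {n2, n4}
AF (¬lock ∨ idle): least fixpoint, start Z0 = {n2, n4}, add states with every successor in Z. Z1 = {n2, n3, n4}; fixed.
Sat(AF (¬lock ∨ idle)) = {n2, n3, n4}
E[lock U AF (¬lock ∨ idle)]: least fixpoint, start Z0 = Sat(AF (¬lock ∨ idle)) = {n2, n3, n4}, add states in Sat(lock) with some successor in Z. Already a fixed point.
Sat(E[lock U AF (¬lock ∨ idle)]) = {n2, n3, n4}
n0 ∉ Sat(E[lock U AF (¬lock ∨ idle)]) = {n2, n3, n4}, so the formula does not hold at n0.

No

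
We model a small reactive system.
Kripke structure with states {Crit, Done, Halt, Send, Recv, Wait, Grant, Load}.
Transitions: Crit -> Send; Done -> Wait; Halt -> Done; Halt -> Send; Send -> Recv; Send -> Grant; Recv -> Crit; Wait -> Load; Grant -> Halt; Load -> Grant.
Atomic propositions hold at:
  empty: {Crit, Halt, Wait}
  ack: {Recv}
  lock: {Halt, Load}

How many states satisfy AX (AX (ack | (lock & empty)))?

Sat(lock & empty) = {Halt}
Sat(ack | (lock & empty)) = {Halt, Recv}
Sat(AX (ack | (lock & empty))) = {s : every successor in {Halt, Recv}} = {Grant}
Sat(AX (AX (ack | (lock & empty)))) = {s : every successor in {Grant}} = {Load}
|Sat(AX (AX (ack | (lock & empty))))| = |{Load}| = 1.

1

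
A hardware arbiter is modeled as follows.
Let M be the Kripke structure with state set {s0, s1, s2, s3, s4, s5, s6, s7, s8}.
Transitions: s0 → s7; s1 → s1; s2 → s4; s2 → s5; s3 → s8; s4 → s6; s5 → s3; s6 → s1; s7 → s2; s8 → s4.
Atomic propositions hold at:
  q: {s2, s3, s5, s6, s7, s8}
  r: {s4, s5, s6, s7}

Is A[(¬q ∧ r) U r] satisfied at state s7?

Sat(¬q) = {s0, s1, s4}
Sat(¬q ∧ r) = {s4}
A[(¬q ∧ r) U r]: least fixpoint, start Z0 = Sat(r) = {s4, s5, s6, s7}, add states in Sat(¬q ∧ r) with every successor in Z. Already a fixed point.
Sat(A[(¬q ∧ r) U r]) = {s4, s5, s6, s7}
s7 ∈ Sat(A[(¬q ∧ r) U r]) = {s4, s5, s6, s7}, so the formula holds at s7.

Yes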